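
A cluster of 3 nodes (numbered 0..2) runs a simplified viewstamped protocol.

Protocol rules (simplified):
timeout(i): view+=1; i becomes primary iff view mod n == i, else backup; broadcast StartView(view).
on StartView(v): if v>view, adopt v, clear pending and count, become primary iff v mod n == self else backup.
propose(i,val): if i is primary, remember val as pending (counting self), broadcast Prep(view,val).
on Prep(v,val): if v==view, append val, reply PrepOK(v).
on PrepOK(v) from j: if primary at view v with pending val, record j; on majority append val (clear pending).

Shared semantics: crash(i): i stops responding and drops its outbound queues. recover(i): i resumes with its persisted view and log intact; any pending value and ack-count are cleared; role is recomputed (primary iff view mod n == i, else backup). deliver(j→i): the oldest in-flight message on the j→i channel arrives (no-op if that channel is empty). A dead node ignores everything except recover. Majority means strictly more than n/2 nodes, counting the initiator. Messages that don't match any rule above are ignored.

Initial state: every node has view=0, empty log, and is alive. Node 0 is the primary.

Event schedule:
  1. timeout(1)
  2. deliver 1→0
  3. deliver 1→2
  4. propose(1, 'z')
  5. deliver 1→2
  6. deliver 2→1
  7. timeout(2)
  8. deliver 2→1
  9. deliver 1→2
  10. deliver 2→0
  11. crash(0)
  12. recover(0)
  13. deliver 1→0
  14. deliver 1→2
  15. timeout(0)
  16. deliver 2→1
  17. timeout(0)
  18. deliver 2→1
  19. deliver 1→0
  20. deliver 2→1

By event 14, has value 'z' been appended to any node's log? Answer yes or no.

yes

[1] timeout(1) → N1(prim v1 [-])
[2] deliver 1→0 → N0(back v1 [-])
[3] deliver 1→2 → N2(back v1 [-])
[4] propose(1,'z') → ∅
[5] deliver 1→2 → N2(back v1 [z])
[6] deliver 2→1 → N1(prim v1 [z])
[7] timeout(2) → N2(prim v2 [z])
[8] deliver 2→1 → N1(back v2 [z])
[9] deliver 1→2 → ∅
[10] deliver 2→0 → N0(back v2 [-])
[11] crash(0) → N0(✗back v2 [-])
[12] recover(0) → N0(back v2 [-])
[13] deliver 1→0 → ∅
[14] deliver 1→2 → ∅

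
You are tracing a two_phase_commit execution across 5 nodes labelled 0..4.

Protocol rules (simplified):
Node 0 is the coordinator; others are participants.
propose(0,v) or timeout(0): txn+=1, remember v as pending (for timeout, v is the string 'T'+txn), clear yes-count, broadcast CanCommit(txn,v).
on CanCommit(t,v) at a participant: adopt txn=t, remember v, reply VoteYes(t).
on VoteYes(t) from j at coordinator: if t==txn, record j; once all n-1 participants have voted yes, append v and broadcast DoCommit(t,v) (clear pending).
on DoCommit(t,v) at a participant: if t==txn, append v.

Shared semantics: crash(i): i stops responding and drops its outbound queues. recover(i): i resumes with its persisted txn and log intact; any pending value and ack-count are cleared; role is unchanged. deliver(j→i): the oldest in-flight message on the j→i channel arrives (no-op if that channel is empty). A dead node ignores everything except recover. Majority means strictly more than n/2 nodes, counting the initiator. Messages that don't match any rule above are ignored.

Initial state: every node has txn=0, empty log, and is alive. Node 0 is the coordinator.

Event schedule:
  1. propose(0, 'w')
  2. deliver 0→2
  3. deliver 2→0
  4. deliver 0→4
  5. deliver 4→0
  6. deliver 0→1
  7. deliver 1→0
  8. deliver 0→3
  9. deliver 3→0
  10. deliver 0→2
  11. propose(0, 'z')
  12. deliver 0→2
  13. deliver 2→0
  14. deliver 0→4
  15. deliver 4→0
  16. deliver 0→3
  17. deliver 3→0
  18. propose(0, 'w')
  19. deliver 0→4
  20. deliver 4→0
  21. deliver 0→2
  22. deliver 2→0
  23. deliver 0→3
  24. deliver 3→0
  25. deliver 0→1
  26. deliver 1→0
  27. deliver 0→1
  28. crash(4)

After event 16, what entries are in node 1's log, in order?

1. propose(0,'w'):  <0:coor t1 ->
2. deliver 0→2:  <2:part t1 ->
3. deliver 2→0:  nop
4. deliver 0→4:  <4:part t1 ->
5. deliver 4→0:  nop
6. deliver 0→1:  <1:part t1 ->
7. deliver 1→0:  nop
8. deliver 0→3:  <3:part t1 ->
9. deliver 3→0:  <0:coor t1 w>
10. deliver 0→2:  <2:part t1 w>
11. propose(0,'z'):  <0:coor t2 w>
12. deliver 0→2:  <2:part t2 w>
13. deliver 2→0:  nop
14. deliver 0→4:  <4:part t1 w>
15. deliver 4→0:  nop
16. deliver 0→3:  <3:part t1 w>

empty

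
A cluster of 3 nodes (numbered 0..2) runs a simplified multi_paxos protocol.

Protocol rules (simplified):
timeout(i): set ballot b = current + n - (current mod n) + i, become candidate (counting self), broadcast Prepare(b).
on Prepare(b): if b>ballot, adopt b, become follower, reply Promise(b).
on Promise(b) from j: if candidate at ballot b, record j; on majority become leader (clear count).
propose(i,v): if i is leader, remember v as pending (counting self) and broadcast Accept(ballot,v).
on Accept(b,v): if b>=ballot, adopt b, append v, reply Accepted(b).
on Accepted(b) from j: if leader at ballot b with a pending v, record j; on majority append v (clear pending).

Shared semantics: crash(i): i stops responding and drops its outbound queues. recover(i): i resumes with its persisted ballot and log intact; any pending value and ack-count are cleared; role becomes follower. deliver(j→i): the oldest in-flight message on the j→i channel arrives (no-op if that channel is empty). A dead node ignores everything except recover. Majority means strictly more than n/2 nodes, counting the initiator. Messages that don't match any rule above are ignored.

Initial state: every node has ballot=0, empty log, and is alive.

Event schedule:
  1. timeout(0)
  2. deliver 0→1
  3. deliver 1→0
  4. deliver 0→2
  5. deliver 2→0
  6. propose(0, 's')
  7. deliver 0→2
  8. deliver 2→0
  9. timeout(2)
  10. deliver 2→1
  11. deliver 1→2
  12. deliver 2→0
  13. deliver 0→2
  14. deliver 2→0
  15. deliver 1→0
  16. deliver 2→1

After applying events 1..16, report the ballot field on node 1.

step 1 timeout(0): 0={cand,b=3,log=-}
step 2 deliver 0→1: 1={foll,b=3,log=-}
step 3 deliver 1→0: 0={lead,b=3,log=-}
step 4 deliver 0→2: 2={foll,b=3,log=-}
step 5 deliver 2→0: —
step 6 propose(0,'s'): —
step 7 deliver 0→2: 2={foll,b=3,log=s}
step 8 deliver 2→0: 0={lead,b=3,log=s}
step 9 timeout(2): 2={cand,b=8,log=s}
step 10 deliver 2→1: 1={foll,b=8,log=-}
step 11 deliver 1→2: 2={lead,b=8,log=s}
step 12 deliver 2→0: 0={foll,b=8,log=s}
step 13 deliver 0→2: —
step 14 deliver 2→0: —
step 15 deliver 1→0: —
step 16 deliver 2→1: —

8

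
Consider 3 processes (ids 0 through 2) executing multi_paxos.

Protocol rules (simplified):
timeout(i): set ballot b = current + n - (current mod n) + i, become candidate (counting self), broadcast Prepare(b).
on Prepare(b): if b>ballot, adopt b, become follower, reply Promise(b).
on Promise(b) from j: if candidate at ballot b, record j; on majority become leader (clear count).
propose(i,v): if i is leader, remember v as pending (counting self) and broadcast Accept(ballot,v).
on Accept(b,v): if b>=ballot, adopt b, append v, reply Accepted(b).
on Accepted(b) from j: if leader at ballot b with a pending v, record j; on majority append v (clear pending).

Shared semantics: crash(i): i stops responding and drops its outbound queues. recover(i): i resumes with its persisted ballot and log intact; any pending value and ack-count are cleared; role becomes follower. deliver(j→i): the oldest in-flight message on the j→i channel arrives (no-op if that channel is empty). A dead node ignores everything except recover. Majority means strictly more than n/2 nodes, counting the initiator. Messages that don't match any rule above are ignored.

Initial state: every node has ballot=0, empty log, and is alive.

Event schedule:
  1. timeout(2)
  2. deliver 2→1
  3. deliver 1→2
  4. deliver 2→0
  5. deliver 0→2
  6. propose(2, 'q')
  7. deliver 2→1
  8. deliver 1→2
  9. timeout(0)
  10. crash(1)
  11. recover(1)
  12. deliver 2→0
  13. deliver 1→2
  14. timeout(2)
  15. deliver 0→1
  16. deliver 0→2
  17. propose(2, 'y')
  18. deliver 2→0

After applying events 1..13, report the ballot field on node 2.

1. timeout(2):  <2:cand b5 ->
2. deliver 2→1:  <1:foll b5 ->
3. deliver 1→2:  <2:lead b5 ->
4. deliver 2→0:  <0:foll b5 ->
5. deliver 0→2:  nop
6. propose(2,'q'):  nop
7. deliver 2→1:  <1:foll b5 q>
8. deliver 1→2:  <2:lead b5 q>
9. timeout(0):  <0:cand b6 ->
10. crash(1):  <1:✗foll b5 q>
11. recover(1):  <1:foll b5 q>
12. deliver 2→0:  nop
13. deliver 1→2:  nop

5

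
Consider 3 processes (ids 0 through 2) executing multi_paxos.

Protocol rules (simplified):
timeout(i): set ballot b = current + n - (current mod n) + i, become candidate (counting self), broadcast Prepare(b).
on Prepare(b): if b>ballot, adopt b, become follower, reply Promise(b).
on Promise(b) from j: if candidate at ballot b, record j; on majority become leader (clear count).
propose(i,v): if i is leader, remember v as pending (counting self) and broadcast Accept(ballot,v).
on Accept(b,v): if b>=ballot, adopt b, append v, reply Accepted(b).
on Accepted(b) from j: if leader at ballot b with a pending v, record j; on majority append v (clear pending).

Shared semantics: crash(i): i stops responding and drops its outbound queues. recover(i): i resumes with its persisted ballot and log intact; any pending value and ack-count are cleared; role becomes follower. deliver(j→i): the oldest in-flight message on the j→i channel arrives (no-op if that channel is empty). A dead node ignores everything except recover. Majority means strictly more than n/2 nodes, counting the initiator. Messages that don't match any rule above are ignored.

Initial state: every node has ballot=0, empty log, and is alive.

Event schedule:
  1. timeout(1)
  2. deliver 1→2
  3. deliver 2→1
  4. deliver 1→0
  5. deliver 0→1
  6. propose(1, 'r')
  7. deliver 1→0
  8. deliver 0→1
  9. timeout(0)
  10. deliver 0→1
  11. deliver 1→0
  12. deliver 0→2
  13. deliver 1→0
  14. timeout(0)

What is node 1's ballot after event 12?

e1 timeout(1): 1[cand,b=4,-]
e2 deliver 1→2: 2[foll,b=4,-]
e3 deliver 2→1: 1[lead,b=4,-]
e4 deliver 1→0: 0[foll,b=4,-]
e5 deliver 0→1: ·
e6 propose(1,'r'): ·
e7 deliver 1→0: 0[foll,b=4,r]
e8 deliver 0→1: 1[lead,b=4,r]
e9 timeout(0): 0[cand,b=6,r]
e10 deliver 0→1: 1[foll,b=6,r]
e11 deliver 1→0: 0[lead,b=6,r]
e12 deliver 0→2: 2[foll,b=6,-]

6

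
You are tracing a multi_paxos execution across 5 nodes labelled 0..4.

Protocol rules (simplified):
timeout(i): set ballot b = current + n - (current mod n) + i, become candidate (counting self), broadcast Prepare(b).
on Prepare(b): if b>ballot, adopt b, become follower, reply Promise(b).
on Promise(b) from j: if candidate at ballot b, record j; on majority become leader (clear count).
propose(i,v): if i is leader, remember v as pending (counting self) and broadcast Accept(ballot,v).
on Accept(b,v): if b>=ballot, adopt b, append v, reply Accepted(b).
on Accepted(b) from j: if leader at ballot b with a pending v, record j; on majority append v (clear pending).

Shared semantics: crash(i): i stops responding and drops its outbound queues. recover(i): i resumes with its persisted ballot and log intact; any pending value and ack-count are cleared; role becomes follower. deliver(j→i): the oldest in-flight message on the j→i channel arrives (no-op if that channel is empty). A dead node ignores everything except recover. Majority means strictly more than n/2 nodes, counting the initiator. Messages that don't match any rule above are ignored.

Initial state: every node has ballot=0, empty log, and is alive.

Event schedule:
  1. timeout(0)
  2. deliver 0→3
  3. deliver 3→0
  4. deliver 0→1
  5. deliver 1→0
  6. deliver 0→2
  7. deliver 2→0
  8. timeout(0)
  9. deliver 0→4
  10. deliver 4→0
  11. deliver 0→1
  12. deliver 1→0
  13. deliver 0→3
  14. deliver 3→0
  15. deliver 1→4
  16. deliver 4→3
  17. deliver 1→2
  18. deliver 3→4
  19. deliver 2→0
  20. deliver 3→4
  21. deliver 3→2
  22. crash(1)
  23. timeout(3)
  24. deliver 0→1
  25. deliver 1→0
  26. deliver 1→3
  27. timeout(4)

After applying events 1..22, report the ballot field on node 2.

1. timeout(0):  <0:cand b5 ->
2. deliver 0→3:  <3:foll b5 ->
3. deliver 3→0:  nop
4. deliver 0→1:  <1:foll b5 ->
5. deliver 1→0:  <0:lead b5 ->
6. deliver 0→2:  <2:foll b5 ->
7. deliver 2→0:  nop
8. timeout(0):  <0:cand b10 ->
9. deliver 0→4:  <4:foll b5 ->
10. deliver 4→0:  nop
11. deliver 0→1:  <1:foll b10 ->
12. deliver 1→0:  nop
13. deliver 0→3:  <3:foll b10 ->
14. deliver 3→0:  <0:lead b10 ->
15. deliver 1→4:  nop
16. deliver 4→3:  nop
17. deliver 1→2:  nop
18. deliver 3→4:  nop
19. deliver 2→0:  nop
20. deliver 3→4:  nop
21. deliver 3→2:  nop
22. crash(1):  <1:✗foll b10 ->

5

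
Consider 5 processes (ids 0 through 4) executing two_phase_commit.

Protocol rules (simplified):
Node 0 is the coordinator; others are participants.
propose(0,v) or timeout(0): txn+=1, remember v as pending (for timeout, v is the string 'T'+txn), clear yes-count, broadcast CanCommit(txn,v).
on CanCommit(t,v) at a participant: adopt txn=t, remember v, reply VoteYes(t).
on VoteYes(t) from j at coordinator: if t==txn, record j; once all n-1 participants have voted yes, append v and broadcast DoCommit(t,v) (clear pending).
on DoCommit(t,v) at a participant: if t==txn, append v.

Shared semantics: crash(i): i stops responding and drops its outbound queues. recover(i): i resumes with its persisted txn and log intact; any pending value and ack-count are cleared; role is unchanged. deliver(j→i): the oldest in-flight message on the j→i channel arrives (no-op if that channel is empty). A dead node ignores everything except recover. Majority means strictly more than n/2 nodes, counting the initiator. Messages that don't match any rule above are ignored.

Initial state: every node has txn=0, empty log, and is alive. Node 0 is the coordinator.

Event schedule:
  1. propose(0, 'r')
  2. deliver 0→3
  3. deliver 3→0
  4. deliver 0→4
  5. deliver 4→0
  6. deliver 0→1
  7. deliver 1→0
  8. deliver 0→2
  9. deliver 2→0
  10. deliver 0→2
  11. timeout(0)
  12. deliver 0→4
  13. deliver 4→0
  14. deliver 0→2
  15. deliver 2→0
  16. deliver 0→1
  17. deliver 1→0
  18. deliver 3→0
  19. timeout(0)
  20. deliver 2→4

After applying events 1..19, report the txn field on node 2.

2

after 1 — propose(0,'r'): n0:coor/t1/[-]
after 2 — deliver 0→3: n3:part/t1/[-]
after 3 — deliver 3→0: ·
after 4 — deliver 0→4: n4:part/t1/[-]
after 5 — deliver 4→0: ·
after 6 — deliver 0→1: n1:part/t1/[-]
after 7 — deliver 1→0: ·
after 8 — deliver 0→2: n2:part/t1/[-]
after 9 — deliver 2→0: n0:coor/t1/[r]
after 10 — deliver 0→2: n2:part/t1/[r]
after 11 — timeout(0): n0:coor/t2/[r]
after 12 — deliver 0→4: n4:part/t1/[r]
after 13 — deliver 4→0: ·
after 14 — deliver 0→2: n2:part/t2/[r]
after 15 — deliver 2→0: ·
after 16 — deliver 0→1: n1:part/t1/[r]
after 17 — deliver 1→0: ·
after 18 — deliver 3→0: ·
after 19 — timeout(0): n0:coor/t3/[r]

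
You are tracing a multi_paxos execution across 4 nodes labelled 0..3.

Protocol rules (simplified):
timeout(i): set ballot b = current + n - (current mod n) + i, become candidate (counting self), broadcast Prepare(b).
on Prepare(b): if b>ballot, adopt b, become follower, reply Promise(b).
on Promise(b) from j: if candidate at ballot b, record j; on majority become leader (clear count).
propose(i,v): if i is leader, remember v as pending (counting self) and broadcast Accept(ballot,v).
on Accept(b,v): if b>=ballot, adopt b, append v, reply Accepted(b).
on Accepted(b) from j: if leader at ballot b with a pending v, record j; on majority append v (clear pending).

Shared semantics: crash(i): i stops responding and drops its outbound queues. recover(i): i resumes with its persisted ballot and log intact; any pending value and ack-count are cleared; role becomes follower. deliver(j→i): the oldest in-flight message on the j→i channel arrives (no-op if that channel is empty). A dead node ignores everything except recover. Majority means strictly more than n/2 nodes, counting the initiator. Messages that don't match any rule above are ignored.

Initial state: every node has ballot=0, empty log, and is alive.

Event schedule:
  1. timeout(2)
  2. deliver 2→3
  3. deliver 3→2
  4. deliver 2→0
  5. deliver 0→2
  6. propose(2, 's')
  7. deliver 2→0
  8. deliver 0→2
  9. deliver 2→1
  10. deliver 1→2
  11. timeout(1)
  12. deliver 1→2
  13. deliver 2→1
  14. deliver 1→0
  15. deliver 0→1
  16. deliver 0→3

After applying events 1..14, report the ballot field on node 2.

9

step 1 timeout(2): 2={cand,b=6,log=-}
step 2 deliver 2→3: 3={foll,b=6,log=-}
step 3 deliver 3→2: —
step 4 deliver 2→0: 0={foll,b=6,log=-}
step 5 deliver 0→2: 2={lead,b=6,log=-}
step 6 propose(2,'s'): —
step 7 deliver 2→0: 0={foll,b=6,log=s}
step 8 deliver 0→2: —
step 9 deliver 2→1: 1={foll,b=6,log=-}
step 10 deliver 1→2: —
step 11 timeout(1): 1={cand,b=9,log=-}
step 12 deliver 1→2: 2={foll,b=9,log=-}
step 13 deliver 2→1: —
step 14 deliver 1→0: 0={foll,b=9,log=s}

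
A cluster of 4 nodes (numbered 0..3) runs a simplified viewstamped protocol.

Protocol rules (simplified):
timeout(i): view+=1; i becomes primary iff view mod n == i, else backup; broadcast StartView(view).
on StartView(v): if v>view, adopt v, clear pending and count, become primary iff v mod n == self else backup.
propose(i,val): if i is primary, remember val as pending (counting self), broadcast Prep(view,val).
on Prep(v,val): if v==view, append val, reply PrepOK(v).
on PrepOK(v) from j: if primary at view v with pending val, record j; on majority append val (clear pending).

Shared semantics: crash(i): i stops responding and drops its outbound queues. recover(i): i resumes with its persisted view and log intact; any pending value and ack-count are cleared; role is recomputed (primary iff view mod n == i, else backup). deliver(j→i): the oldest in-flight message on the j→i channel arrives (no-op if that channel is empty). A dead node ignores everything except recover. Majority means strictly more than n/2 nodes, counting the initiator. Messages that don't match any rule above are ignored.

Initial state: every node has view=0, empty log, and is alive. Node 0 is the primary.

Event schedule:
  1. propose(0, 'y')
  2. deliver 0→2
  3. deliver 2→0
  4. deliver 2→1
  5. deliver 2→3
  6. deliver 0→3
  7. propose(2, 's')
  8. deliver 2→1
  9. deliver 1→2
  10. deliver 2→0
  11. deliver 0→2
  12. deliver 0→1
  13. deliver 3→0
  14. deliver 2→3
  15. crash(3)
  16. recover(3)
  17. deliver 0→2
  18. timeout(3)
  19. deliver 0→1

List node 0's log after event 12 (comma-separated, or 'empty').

1. propose(0,'y'):  nop
2. deliver 0→2:  <2:back v0 y>
3. deliver 2→0:  nop
4. deliver 2→1:  nop
5. deliver 2→3:  nop
6. deliver 0→3:  <3:back v0 y>
7. propose(2,'s'):  nop
8. deliver 2→1:  nop
9. deliver 1→2:  nop
10. deliver 2→0:  nop
11. deliver 0→2:  nop
12. deliver 0→1:  <1:back v0 y>

empty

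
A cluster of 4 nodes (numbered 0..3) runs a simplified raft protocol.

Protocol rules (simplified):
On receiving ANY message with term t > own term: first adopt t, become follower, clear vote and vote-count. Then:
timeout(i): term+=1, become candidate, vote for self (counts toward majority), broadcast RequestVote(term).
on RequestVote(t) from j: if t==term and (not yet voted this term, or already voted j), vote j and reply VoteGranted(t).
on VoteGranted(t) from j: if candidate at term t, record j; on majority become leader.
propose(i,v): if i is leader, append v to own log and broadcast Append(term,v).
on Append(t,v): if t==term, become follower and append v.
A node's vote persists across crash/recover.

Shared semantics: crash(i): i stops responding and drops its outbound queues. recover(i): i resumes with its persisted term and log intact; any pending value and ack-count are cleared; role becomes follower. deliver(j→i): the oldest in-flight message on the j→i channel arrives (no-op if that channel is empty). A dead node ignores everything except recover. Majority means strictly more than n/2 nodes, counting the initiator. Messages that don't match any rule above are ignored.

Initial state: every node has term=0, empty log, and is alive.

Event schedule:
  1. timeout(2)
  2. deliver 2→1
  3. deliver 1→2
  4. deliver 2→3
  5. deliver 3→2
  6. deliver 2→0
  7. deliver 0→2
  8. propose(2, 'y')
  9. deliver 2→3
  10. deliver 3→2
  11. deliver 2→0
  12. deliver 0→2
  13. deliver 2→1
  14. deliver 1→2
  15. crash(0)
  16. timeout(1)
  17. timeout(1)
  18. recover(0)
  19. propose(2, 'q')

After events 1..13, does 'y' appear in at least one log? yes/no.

yes

step 1 timeout(2): 2={cand,t=1,log=-}
step 2 deliver 2→1: 1={foll,t=1,log=-}
step 3 deliver 1→2: —
step 4 deliver 2→3: 3={foll,t=1,log=-}
step 5 deliver 3→2: 2={lead,t=1,log=-}
step 6 deliver 2→0: 0={foll,t=1,log=-}
step 7 deliver 0→2: —
step 8 propose(2,'y'): 2={lead,t=1,log=y}
step 9 deliver 2→3: 3={foll,t=1,log=y}
step 10 deliver 3→2: —
step 11 deliver 2→0: 0={foll,t=1,log=y}
step 12 deliver 0→2: —
step 13 deliver 2→1: 1={foll,t=1,log=y}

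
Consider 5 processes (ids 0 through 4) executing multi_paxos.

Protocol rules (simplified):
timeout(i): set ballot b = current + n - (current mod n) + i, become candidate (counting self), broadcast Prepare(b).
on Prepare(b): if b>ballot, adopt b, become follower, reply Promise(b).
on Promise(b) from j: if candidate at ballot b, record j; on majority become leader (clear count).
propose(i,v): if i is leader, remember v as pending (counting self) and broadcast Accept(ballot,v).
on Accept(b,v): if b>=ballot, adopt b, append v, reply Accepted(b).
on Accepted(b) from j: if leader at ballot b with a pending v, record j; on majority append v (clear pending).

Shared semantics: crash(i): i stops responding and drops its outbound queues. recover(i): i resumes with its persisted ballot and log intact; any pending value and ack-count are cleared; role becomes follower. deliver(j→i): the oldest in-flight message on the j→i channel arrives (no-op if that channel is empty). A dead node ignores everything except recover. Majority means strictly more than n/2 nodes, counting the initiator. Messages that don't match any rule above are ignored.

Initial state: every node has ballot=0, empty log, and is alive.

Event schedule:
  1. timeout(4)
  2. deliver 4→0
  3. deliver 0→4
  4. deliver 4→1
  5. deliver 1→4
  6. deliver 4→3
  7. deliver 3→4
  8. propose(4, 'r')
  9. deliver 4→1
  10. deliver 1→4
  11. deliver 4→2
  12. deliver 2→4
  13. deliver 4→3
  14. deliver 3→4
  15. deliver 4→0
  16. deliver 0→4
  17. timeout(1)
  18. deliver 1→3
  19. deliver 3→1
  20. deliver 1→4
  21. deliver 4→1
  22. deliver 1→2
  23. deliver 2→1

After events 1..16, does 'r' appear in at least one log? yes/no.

yes

[1] timeout(4) → N4(cand b9 [-])
[2] deliver 4→0 → N0(foll b9 [-])
[3] deliver 0→4 → ∅
[4] deliver 4→1 → N1(foll b9 [-])
[5] deliver 1→4 → N4(lead b9 [-])
[6] deliver 4→3 → N3(foll b9 [-])
[7] deliver 3→4 → ∅
[8] propose(4,'r') → ∅
[9] deliver 4→1 → N1(foll b9 [r])
[10] deliver 1→4 → ∅
[11] deliver 4→2 → N2(foll b9 [-])
[12] deliver 2→4 → ∅
[13] deliver 4→3 → N3(foll b9 [r])
[14] deliver 3→4 → N4(lead b9 [r])
[15] deliver 4→0 → N0(foll b9 [r])
[16] deliver 0→4 → ∅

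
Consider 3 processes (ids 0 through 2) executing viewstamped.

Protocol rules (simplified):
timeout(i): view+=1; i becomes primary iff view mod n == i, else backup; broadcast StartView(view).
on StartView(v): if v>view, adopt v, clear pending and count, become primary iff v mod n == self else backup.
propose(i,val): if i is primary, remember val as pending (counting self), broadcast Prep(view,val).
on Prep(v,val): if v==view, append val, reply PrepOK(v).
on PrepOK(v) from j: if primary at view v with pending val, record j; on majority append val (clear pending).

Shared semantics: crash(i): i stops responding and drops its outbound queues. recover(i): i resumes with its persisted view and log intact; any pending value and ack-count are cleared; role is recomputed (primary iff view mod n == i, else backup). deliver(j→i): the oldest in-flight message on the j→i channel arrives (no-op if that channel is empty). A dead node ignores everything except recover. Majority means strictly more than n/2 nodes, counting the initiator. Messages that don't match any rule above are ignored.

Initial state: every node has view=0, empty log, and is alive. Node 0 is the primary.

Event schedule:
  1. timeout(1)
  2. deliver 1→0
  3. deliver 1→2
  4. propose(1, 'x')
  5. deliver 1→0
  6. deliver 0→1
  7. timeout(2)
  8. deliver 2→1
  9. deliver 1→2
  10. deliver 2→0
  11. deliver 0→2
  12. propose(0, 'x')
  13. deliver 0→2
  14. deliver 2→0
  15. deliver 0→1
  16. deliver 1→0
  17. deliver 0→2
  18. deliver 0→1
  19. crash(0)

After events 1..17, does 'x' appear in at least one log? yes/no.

[1] timeout(1) → N1(prim v1 [-])
[2] deliver 1→0 → N0(back v1 [-])
[3] deliver 1→2 → N2(back v1 [-])
[4] propose(1,'x') → ∅
[5] deliver 1→0 → N0(back v1 [x])
[6] deliver 0→1 → N1(prim v1 [x])
[7] timeout(2) → N2(prim v2 [-])
[8] deliver 2→1 → N1(back v2 [x])
[9] deliver 1→2 → ∅
[10] deliver 2→0 → N0(back v2 [x])
[11] deliver 0→2 → ∅
[12] propose(0,'x') → ∅
[13] deliver 0→2 → ∅
[14] deliver 2→0 → ∅
[15] deliver 0→1 → ∅
[16] deliver 1→0 → ∅
[17] deliver 0→2 → ∅

yes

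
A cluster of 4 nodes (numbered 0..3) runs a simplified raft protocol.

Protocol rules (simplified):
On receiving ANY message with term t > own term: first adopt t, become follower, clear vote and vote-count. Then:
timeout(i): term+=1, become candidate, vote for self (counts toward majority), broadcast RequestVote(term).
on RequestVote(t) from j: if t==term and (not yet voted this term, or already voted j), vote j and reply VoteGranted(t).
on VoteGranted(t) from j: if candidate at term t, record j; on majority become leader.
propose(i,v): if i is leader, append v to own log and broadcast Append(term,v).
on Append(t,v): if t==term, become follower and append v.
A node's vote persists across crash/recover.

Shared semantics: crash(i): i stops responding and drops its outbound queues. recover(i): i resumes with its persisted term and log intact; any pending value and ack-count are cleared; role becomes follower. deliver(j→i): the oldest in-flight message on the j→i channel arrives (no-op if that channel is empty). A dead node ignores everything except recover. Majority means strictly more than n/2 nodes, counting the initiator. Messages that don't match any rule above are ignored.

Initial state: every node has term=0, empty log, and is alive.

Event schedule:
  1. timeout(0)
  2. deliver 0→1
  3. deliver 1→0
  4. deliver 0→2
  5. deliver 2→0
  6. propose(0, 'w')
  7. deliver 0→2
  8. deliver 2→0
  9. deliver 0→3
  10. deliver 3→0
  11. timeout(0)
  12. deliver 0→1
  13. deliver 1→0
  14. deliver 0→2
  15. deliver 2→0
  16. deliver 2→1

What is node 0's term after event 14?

after 1 — timeout(0): n0:cand/t1/[-]
after 2 — deliver 0→1: n1:foll/t1/[-]
after 3 — deliver 1→0: ·
after 4 — deliver 0→2: n2:foll/t1/[-]
after 5 — deliver 2→0: n0:lead/t1/[-]
after 6 — propose(0,'w'): n0:lead/t1/[w]
after 7 — deliver 0→2: n2:foll/t1/[w]
after 8 — deliver 2→0: ·
after 9 — deliver 0→3: n3:foll/t1/[-]
after 10 — deliver 3→0: ·
after 11 — timeout(0): n0:cand/t2/[w]
after 12 — deliver 0→1: n1:foll/t1/[w]
after 13 — deliver 1→0: ·
after 14 — deliver 0→2: n2:foll/t2/[w]

2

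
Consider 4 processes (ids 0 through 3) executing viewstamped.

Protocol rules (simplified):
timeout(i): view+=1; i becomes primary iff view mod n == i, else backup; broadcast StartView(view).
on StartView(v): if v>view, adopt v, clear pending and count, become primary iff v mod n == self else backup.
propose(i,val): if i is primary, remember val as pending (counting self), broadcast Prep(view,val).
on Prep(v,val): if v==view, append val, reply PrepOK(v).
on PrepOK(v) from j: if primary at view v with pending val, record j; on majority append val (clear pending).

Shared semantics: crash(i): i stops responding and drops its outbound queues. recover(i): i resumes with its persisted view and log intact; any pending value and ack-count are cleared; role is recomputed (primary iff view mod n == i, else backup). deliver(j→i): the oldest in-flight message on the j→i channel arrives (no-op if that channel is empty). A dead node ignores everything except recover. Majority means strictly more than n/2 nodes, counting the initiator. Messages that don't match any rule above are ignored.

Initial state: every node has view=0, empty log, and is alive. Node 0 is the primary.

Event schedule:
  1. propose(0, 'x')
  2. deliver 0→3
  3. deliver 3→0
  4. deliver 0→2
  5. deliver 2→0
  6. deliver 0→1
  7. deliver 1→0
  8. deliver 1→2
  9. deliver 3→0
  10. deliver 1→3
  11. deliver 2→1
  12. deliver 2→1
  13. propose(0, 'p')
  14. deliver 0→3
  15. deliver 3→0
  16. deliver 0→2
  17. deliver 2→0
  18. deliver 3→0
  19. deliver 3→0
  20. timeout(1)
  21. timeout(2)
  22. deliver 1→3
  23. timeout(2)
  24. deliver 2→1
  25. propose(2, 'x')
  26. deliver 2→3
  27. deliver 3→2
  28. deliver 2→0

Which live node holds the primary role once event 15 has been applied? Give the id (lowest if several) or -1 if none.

0

step 1 propose(0,'x'): —
step 2 deliver 0→3: 3={back,v=0,log=x}
step 3 deliver 3→0: —
step 4 deliver 0→2: 2={back,v=0,log=x}
step 5 deliver 2→0: 0={prim,v=0,log=x}
step 6 deliver 0→1: 1={back,v=0,log=x}
step 7 deliver 1→0: —
step 8 deliver 1→2: —
step 9 deliver 3→0: —
step 10 deliver 1→3: —
step 11 deliver 2→1: —
step 12 deliver 2→1: —
step 13 propose(0,'p'): —
step 14 deliver 0→3: 3={back,v=0,log=x,p}
step 15 deliver 3→0: —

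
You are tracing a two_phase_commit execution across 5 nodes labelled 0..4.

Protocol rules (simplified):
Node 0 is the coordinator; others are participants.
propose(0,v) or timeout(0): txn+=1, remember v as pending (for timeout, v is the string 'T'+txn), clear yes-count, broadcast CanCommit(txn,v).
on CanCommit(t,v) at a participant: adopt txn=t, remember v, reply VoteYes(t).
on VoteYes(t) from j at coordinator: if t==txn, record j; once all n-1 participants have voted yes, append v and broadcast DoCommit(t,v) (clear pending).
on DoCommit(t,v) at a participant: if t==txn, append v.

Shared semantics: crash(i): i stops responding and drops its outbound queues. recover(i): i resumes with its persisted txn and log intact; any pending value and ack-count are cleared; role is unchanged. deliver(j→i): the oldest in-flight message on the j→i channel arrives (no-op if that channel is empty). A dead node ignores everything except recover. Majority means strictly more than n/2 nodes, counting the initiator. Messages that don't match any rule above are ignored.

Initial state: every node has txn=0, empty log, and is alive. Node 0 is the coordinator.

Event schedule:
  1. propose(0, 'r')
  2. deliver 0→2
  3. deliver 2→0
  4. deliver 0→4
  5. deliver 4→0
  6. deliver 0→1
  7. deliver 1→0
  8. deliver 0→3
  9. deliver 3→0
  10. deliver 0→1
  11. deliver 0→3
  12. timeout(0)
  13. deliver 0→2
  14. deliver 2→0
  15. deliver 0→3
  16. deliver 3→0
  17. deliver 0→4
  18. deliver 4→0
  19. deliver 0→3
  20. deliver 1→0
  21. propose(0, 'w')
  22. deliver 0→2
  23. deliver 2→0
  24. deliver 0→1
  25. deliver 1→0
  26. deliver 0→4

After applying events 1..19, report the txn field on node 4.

[1] propose(0,'r') → N0(coor t1 [-])
[2] deliver 0→2 → N2(part t1 [-])
[3] deliver 2→0 → ∅
[4] deliver 0→4 → N4(part t1 [-])
[5] deliver 4→0 → ∅
[6] deliver 0→1 → N1(part t1 [-])
[7] deliver 1→0 → ∅
[8] deliver 0→3 → N3(part t1 [-])
[9] deliver 3→0 → N0(coor t1 [r])
[10] deliver 0→1 → N1(part t1 [r])
[11] deliver 0→3 → N3(part t1 [r])
[12] timeout(0) → N0(coor t2 [r])
[13] deliver 0→2 → N2(part t1 [r])
[14] deliver 2→0 → ∅
[15] deliver 0→3 → N3(part t2 [r])
[16] deliver 3→0 → ∅
[17] deliver 0→4 → N4(part t1 [r])
[18] deliver 4→0 → ∅
[19] deliver 0→3 → ∅

1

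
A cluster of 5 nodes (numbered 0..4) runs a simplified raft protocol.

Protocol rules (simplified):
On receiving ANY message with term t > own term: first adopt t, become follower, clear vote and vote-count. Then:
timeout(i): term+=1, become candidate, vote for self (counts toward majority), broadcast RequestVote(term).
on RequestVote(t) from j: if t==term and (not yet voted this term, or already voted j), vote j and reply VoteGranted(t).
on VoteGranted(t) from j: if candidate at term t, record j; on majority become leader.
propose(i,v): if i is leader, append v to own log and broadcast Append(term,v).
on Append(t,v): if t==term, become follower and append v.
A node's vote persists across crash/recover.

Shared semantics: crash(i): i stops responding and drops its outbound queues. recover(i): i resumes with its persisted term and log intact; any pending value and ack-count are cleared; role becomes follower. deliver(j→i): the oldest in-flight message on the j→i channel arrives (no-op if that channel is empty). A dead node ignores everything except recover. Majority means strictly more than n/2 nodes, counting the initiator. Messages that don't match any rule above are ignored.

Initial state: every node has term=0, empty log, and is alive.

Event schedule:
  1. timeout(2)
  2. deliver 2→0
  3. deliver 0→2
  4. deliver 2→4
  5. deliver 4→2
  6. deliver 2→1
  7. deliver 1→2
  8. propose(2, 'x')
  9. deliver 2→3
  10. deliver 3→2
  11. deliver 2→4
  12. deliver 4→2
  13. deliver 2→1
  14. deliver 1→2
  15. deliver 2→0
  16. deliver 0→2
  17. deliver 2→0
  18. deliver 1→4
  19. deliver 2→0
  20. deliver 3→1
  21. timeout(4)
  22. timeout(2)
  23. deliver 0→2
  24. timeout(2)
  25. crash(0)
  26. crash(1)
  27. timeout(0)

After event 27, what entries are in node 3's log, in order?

e1 timeout(2): 2[cand,t=1,-]
e2 deliver 2→0: 0[foll,t=1,-]
e3 deliver 0→2: ·
e4 deliver 2→4: 4[foll,t=1,-]
e5 deliver 4→2: 2[lead,t=1,-]
e6 deliver 2→1: 1[foll,t=1,-]
e7 deliver 1→2: ·
e8 propose(2,'x'): 2[lead,t=1,x]
e9 deliver 2→3: 3[foll,t=1,-]
e10 deliver 3→2: ·
e11 deliver 2→4: 4[foll,t=1,x]
e12 deliver 4→2: ·
e13 deliver 2→1: 1[foll,t=1,x]
e14 deliver 1→2: ·
e15 deliver 2→0: 0[foll,t=1,x]
e16 deliver 0→2: ·
e17 deliver 2→0: ·
e18 deliver 1→4: ·
e19 deliver 2→0: ·
e20 deliver 3→1: ·
e21 timeout(4): 4[cand,t=2,x]
e22 timeout(2): 2[cand,t=2,x]
e23 deliver 0→2: ·
e24 timeout(2): 2[cand,t=3,x]
e25 crash(0): 0[✗foll,t=1,x]
e26 crash(1): 1[✗foll,t=1,x]
e27 timeout(0): ·

empty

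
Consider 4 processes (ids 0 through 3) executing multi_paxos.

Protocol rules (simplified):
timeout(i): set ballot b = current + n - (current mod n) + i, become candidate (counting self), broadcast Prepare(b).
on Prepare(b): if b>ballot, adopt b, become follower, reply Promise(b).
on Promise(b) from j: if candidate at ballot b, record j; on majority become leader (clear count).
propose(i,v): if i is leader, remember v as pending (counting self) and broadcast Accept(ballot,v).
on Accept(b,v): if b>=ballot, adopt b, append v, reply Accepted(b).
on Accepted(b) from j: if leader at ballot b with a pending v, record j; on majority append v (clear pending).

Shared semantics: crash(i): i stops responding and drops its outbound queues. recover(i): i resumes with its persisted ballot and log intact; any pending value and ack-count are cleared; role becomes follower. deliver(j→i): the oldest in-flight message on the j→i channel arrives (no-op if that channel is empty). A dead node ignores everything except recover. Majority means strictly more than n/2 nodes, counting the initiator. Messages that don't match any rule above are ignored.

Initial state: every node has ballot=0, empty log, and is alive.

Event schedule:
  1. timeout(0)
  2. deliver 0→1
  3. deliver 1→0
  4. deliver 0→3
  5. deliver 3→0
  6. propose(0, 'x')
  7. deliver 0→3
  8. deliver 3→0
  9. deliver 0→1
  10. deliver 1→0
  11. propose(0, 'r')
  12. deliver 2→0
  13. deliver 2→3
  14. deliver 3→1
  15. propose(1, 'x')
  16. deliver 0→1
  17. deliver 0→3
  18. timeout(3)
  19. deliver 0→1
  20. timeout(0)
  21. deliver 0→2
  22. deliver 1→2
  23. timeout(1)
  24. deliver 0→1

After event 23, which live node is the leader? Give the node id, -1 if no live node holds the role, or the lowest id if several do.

-1

step 1 timeout(0): 0={cand,b=4,log=-}
step 2 deliver 0→1: 1={foll,b=4,log=-}
step 3 deliver 1→0: —
step 4 deliver 0→3: 3={foll,b=4,log=-}
step 5 deliver 3→0: 0={lead,b=4,log=-}
step 6 propose(0,'x'): —
step 7 deliver 0→3: 3={foll,b=4,log=x}
step 8 deliver 3→0: —
step 9 deliver 0→1: 1={foll,b=4,log=x}
step 10 deliver 1→0: 0={lead,b=4,log=x}
step 11 propose(0,'r'): —
step 12 deliver 2→0: —
step 13 deliver 2→3: —
step 14 deliver 3→1: —
step 15 propose(1,'x'): —
step 16 deliver 0→1: 1={foll,b=4,log=x,r}
step 17 deliver 0→3: 3={foll,b=4,log=x,r}
step 18 timeout(3): 3={cand,b=11,log=x,r}
step 19 deliver 0→1: —
step 20 timeout(0): 0={cand,b=8,log=x}
step 21 deliver 0→2: 2={foll,b=4,log=-}
step 22 deliver 1→2: —
step 23 timeout(1): 1={cand,b=9,log=x,r}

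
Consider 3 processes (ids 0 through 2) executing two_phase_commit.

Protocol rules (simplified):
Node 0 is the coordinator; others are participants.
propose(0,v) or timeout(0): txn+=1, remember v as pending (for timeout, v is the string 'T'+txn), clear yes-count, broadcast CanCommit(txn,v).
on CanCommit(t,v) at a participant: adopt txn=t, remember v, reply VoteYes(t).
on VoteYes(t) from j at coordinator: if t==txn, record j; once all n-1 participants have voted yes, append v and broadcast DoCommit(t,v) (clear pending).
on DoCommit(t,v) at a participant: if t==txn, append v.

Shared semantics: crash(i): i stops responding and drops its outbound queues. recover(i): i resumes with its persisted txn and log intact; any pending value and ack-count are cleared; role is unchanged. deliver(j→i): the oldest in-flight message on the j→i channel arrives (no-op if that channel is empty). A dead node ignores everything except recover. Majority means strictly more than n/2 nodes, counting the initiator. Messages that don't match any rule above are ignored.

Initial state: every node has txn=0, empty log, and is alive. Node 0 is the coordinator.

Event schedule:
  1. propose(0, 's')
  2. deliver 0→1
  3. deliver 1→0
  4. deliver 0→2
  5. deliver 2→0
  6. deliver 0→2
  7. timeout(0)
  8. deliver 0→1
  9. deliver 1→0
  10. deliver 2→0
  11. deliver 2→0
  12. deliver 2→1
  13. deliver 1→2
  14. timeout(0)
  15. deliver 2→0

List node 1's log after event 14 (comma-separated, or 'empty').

s

after 1 — propose(0,'s'): n0:coor/t1/[-]
after 2 — deliver 0→1: n1:part/t1/[-]
after 3 — deliver 1→0: ·
after 4 — deliver 0→2: n2:part/t1/[-]
after 5 — deliver 2→0: n0:coor/t1/[s]
after 6 — deliver 0→2: n2:part/t1/[s]
after 7 — timeout(0): n0:coor/t2/[s]
after 8 — deliver 0→1: n1:part/t1/[s]
after 9 — deliver 1→0: ·
after 10 — deliver 2→0: ·
after 11 — deliver 2→0: ·
after 12 — deliver 2→1: ·
after 13 — deliver 1→2: ·
after 14 — timeout(0): n0:coor/t3/[s]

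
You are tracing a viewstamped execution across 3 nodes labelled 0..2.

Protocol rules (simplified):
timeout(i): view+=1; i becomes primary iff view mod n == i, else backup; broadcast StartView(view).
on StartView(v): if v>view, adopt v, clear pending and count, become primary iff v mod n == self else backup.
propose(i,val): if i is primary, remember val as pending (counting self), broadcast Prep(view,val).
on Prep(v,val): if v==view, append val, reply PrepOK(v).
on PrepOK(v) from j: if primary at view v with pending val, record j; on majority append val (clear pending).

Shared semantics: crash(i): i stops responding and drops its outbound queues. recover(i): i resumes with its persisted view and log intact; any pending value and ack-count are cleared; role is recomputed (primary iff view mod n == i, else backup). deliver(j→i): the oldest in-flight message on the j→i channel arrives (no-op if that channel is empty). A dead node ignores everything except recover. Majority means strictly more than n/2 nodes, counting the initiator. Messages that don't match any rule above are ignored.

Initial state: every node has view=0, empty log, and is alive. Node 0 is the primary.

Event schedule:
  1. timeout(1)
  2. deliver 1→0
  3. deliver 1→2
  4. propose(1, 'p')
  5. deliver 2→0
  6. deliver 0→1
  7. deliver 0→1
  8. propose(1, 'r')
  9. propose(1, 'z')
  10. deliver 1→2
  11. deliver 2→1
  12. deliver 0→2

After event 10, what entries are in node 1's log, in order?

1. timeout(1):  <1:prim v1 ->
2. deliver 1→0:  <0:back v1 ->
3. deliver 1→2:  <2:back v1 ->
4. propose(1,'p'):  nop
5. deliver 2→0:  nop
6. deliver 0→1:  nop
7. deliver 0→1:  nop
8. propose(1,'r'):  nop
9. propose(1,'z'):  nop
10. deliver 1→2:  <2:back v1 p>

empty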